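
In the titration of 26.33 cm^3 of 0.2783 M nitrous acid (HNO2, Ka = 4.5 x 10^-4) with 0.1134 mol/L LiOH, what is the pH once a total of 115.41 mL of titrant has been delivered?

n(acid) = 0.2783 x 0.02633 = 0.007328 mol; n(LiOH) added = 0.1134 x 0.1154 = 0.01309 mol.
Base is in excess by 0.01309 - 0.007328 = 0.005760 mol in a total volume of 0.1417 L.
[OH^-] = 0.005760/0.1417 = 0.04064 M, so pOH = 1.39 and pH = 14.00 - 1.39 = 12.61.

12.61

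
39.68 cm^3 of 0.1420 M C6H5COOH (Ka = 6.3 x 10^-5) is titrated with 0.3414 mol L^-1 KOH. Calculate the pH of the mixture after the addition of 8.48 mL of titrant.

4.22

Initial n(C6H5COOH) = 0.1420 x 0.03968 = 0.005635 mol.
n(KOH) added = 0.3414 x 0.008480 = 0.002895 mol, converting that many moles of C6H5COOH to C6H5COO-.
Remaining n(C6H5COOH) = 0.002739 mol; n(C6H5COO-) = 0.002895 mol.
By Henderson-Hasselbalch, pH = pKa + log([A^-]/[HA]) = 4.20 + log(0.002895/0.002739) = 4.20 + (+0.02) = 4.22.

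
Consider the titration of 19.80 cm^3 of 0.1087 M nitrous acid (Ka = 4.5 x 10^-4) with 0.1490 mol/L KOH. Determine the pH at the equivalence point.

8.07

n(HNO2) = 0.1087 x 0.01980 = 0.002152 mol; V(KOH) at equivalence = 0.002152/0.1490 = 0.01444 L.
At equivalence all the acid is converted to NO2-; total volume = 0.01980 + 0.01444 = 0.03424 L, so [NO2-] = 0.002152/0.03424 = 0.06285 M.
Kb = Kw/Ka = 1.0e-14 / 4.5 x 10^-4 = 2.22e-11.
[OH^-] = sqrt(Kb x [NO2-]) = sqrt(2.22e-11 x 0.06285) = 1.18e-6 M.
pOH = 5.93, so pH = 14.00 - 5.93 = 8.07.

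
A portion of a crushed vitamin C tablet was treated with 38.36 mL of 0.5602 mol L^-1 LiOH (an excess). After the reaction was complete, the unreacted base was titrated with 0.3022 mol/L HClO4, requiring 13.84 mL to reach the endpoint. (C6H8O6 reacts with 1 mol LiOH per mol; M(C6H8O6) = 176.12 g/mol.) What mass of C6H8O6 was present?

3.05 g

Total n(LiOH) added = 0.5602 x 0.03836 = 0.02149 mol.
n(HClO4) used = 0.3022 x 0.01384 = 0.004182 mol, which equals the excess n(LiOH).
So n(LiOH) consumed by the sample = 0.02149 - 0.004182 = 0.01731 mol.
n(C6H8O6) = 0.01731 / 1 = 0.01731 mol.
mass = 0.01731 mol x 176.12 g/mol = 3.05 g.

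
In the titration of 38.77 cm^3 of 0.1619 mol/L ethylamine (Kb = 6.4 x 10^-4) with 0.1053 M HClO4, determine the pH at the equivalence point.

6.00

n(C2H5NH2) = 0.1619 x 0.03877 = 0.006277 mol; V(HClO4) at equivalence = 0.006277/0.1053 = 0.05961 L.
At equivalence the base is fully converted to C2H5NH3+; total volume = 0.09838 L, so [C2H5NH3+] = 0.006277/0.09838 = 0.06380 M.
Ka(C2H5NH3+) = Kw/Kb = 1.0e-14 / 6.4 x 10^-4 = 1.56e-11.
[H^+] = sqrt(Ka x [C2H5NH3+]) = sqrt(1.56e-11 x 0.06380) = 9.98e-7 M.
pH = -log(9.98e-7) = 6.00.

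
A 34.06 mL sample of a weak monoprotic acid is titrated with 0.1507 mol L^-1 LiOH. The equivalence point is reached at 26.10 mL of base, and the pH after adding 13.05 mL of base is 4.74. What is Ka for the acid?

13.05 mL is half of the equivalence volume, so this is the half-equivalence point where [HA] = [A^-].
At half-equivalence pH = pKa, so pKa = 4.74.
Ka = 10^(-4.74) = 1.8 x 10^-5.

1.8 x 10^-5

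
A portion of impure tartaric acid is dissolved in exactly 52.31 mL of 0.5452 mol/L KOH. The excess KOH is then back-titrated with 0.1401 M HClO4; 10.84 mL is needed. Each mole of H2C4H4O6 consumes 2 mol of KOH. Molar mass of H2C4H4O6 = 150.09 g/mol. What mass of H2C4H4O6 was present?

Total n(KOH) added = 0.5452 x 0.05231 = 0.02852 mol.
n(HClO4) used = 0.1401 x 0.01084 = 0.001519 mol, which equals the excess n(KOH).
So n(KOH) consumed by the sample = 0.02852 - 0.001519 = 0.02700 mol.
n(H2C4H4O6) = 0.02700 / 2 = 0.01350 mol.
mass = 0.01350 mol x 150.09 g/mol = 2.03 g.

2.03 g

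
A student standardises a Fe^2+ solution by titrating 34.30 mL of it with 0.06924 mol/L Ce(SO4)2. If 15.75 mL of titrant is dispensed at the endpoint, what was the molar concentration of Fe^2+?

n(Ce(SO4)2) = 0.06924 x 0.01575 = 0.001091 mol.
From the balanced equation, 1 mol Ce(SO4)2 reacts with 1 mol Fe^2+, so n(Fe^2+) = 0.001091 x 1/1 = 0.001091 mol.
[Fe^2+] = 0.001091 / 0.03430 L = 0.0318 M.

0.0318 M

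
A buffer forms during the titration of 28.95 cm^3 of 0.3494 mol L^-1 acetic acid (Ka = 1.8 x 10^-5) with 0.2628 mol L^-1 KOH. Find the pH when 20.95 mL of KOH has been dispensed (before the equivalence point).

4.82

Initial n(CH3COOH) = 0.3494 x 0.02895 = 0.01012 mol.
n(KOH) added = 0.2628 x 0.02095 = 0.005506 mol, converting that many moles of CH3COOH to CH3COO-.
Remaining n(CH3COOH) = 0.004609 mol; n(CH3COO-) = 0.005506 mol.
By Henderson-Hasselbalch, pH = pKa + log([A^-]/[HA]) = 4.74 + log(0.005506/0.004609) = 4.74 + (+0.08) = 4.82.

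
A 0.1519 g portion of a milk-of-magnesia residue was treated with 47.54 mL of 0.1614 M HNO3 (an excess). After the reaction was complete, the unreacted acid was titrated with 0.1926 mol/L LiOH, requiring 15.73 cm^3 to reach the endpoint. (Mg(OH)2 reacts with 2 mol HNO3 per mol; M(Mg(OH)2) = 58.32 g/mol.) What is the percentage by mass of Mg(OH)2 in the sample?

89.1%

Total n(HNO3) added = 0.1614 x 0.04754 = 0.007673 mol.
n(LiOH) used = 0.1926 x 0.01573 = 0.003030 mol, which equals the excess n(HNO3).
So n(HNO3) consumed by the sample = 0.007673 - 0.003030 = 0.004643 mol.
n(Mg(OH)2) = 0.004643 / 2 = 0.002322 mol.
mass Mg(OH)2 = 0.002322 x 58.32 = 0.1354 g, so %Mg(OH)2 = 0.1354/0.1519 x 100 = 89.1%.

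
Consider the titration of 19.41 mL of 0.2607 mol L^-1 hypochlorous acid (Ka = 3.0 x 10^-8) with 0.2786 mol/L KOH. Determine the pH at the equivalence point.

n(HClO) = 0.2607 x 0.01941 = 0.005060 mol; V(KOH) at equivalence = 0.005060/0.2786 = 0.01816 L.
At equivalence all the acid is converted to ClO-; total volume = 0.01941 + 0.01816 = 0.03757 L, so [ClO-] = 0.005060/0.03757 = 0.1347 M.
Kb = Kw/Ka = 1.0e-14 / 3.0 x 10^-8 = 3.33e-7.
[OH^-] = sqrt(Kb x [ClO-]) = sqrt(3.33e-7 x 0.1347) = 0.000212 M.
pOH = 3.67, so pH = 14.00 - 3.67 = 10.33.

10.33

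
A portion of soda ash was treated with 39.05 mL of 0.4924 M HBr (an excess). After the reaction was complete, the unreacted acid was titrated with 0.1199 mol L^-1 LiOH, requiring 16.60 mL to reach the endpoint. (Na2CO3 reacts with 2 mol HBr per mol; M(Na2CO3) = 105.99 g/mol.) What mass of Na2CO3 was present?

0.914 g

Total n(HBr) added = 0.4924 x 0.03905 = 0.01923 mol.
n(LiOH) used = 0.1199 x 0.01660 = 0.001990 mol, which equals the excess n(HBr).
So n(HBr) consumed by the sample = 0.01923 - 0.001990 = 0.01724 mol.
n(Na2CO3) = 0.01724 / 2 = 0.008619 mol.
mass = 0.008619 mol x 105.99 g/mol = 0.914 g.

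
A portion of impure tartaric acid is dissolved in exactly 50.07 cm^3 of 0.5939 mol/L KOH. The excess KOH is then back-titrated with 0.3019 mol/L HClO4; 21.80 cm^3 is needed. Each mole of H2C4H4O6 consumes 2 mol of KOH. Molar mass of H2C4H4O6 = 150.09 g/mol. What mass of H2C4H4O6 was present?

Total n(KOH) added = 0.5939 x 0.05007 = 0.02974 mol.
n(HClO4) used = 0.3019 x 0.02180 = 0.006581 mol, which equals the excess n(KOH).
So n(KOH) consumed by the sample = 0.02974 - 0.006581 = 0.02316 mol.
n(H2C4H4O6) = 0.02316 / 2 = 0.01158 mol.
mass = 0.01158 mol x 150.09 g/mol = 1.74 g.

1.74 g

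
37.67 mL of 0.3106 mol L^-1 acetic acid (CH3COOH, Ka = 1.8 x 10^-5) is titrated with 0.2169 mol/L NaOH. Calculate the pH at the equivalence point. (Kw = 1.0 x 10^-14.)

8.93

n(CH3COOH) = 0.3106 x 0.03767 = 0.01170 mol; V(NaOH) at equivalence = 0.01170/0.2169 = 0.05394 L.
At equivalence all the acid is converted to CH3COO-; total volume = 0.03767 + 0.05394 = 0.09161 L, so [CH3COO-] = 0.01170/0.09161 = 0.1277 M.
Kb = Kw/Ka = 1.0e-14 / 1.8 x 10^-5 = 5.56e-10.
[OH^-] = sqrt(Kb x [CH3COO-]) = sqrt(5.56e-10 x 0.1277) = 8.42e-6 M.
pOH = 5.07, so pH = 14.00 - 5.07 = 8.93.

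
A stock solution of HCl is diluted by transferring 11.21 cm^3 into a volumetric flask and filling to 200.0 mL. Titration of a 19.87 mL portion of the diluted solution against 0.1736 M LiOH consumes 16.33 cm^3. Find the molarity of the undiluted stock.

n(LiOH) = 0.1736 x 0.01633 = 0.002835 mol.
n(HCl) in the aliquot = 0.002835 mol.
[diluted HCl] = 0.002835 / 0.01987 = 0.1427 M.
Dilution factor = 200.0/11.21 = 17.84, so [stock] = 0.1427 x 17.84 = 2.55 M.

2.55 M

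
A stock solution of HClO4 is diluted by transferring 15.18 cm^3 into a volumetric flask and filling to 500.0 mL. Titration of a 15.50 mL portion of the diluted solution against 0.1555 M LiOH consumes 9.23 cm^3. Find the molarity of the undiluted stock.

3.05 M

n(LiOH) = 0.1555 x 0.009230 = 0.001435 mol.
n(HClO4) in the aliquot = 0.001435 mol.
[diluted HClO4] = 0.001435 / 0.01550 = 0.09260 M.
Dilution factor = 500.0/15.18 = 32.94, so [stock] = 0.09260 x 32.94 = 3.05 M.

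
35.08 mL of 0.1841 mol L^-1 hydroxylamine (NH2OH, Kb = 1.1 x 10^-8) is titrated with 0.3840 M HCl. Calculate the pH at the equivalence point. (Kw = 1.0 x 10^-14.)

3.47

n(NH2OH) = 0.1841 x 0.03508 = 0.006458 mol; V(HCl) at equivalence = 0.006458/0.3840 = 0.01682 L.
At equivalence the base is fully converted to NH3OH+; total volume = 0.05190 L, so [NH3OH+] = 0.006458/0.05190 = 0.1244 M.
Ka(NH3OH+) = Kw/Kb = 1.0e-14 / 1.1 x 10^-8 = 9.09e-7.
[H^+] = sqrt(Ka x [NH3OH+]) = sqrt(9.09e-7 x 0.1244) = 0.000336 M.
pH = -log(0.000336) = 3.47.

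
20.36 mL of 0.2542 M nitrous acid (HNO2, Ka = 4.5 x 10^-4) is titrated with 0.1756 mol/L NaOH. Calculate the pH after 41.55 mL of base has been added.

12.53

n(acid) = 0.2542 x 0.02036 = 0.005176 mol; n(NaOH) added = 0.1756 x 0.04155 = 0.007296 mol.
Base is in excess by 0.007296 - 0.005176 = 0.002121 mol in a total volume of 0.06191 L.
[OH^-] = 0.002121/0.06191 = 0.03425 M, so pOH = 1.47 and pH = 14.00 - 1.47 = 12.53.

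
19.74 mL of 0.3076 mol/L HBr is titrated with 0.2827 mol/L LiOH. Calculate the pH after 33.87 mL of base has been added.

n(acid) = 0.3076 x 0.01974 = 0.006072 mol; n(LiOH) added = 0.2827 x 0.03387 = 0.009575 mol.
Base is in excess by 0.009575 - 0.006072 = 0.003503 mol in a total volume of 0.05361 L.
[OH^-] = 0.003503/0.05361 = 0.06534 M, so pOH = 1.18 and pH = 14.00 - 1.18 = 12.82.

12.82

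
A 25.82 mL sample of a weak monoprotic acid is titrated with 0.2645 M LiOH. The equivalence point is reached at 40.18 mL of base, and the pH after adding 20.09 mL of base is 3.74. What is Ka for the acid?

20.09 mL is half of the equivalence volume, so this is the half-equivalence point where [HA] = [A^-].
At half-equivalence pH = pKa, so pKa = 3.74.
Ka = 10^(-3.74) = 1.8 x 10^-4.

1.8 x 10^-4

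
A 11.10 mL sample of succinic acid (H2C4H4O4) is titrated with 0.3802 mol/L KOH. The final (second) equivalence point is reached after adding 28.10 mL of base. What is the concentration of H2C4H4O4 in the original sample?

0.481 M

n(KOH) = 0.3802 x 0.02810 = 0.01068 mol.
At the final (second) equivalence point, 2 mol OH^- react per mol H2C4H4O4, so n(H2C4H4O4) = 0.01068 / 2 = 0.005342 mol.
[H2C4H4O4] = 0.005342 / 0.01110 L = 0.481 M.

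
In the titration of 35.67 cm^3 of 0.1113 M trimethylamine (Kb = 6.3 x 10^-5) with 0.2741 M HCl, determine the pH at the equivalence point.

5.45

n((CH3)3N) = 0.1113 x 0.03567 = 0.003970 mol; V(HCl) at equivalence = 0.003970/0.2741 = 0.01448 L.
At equivalence the base is fully converted to (CH3)3NH+; total volume = 0.05015 L, so [(CH3)3NH+] = 0.003970/0.05015 = 0.07916 M.
Ka((CH3)3NH+) = Kw/Kb = 1.0e-14 / 6.3 x 10^-5 = 1.59e-10.
[H^+] = sqrt(Ka x [(CH3)3NH+]) = sqrt(1.59e-10 x 0.07916) = 3.54e-6 M.
pH = -log(3.54e-6) = 5.45.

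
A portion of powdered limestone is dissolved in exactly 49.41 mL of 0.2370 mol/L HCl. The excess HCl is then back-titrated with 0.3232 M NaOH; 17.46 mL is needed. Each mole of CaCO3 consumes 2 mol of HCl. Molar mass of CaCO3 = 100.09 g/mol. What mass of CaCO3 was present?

Total n(HCl) added = 0.2370 x 0.04941 = 0.01171 mol.
n(NaOH) used = 0.3232 x 0.01746 = 0.005643 mol, which equals the excess n(HCl).
So n(HCl) consumed by the sample = 0.01171 - 0.005643 = 0.006067 mol.
n(CaCO3) = 0.006067 / 2 = 0.003034 mol.
mass = 0.003034 mol x 100.09 g/mol = 0.304 g.

0.304 g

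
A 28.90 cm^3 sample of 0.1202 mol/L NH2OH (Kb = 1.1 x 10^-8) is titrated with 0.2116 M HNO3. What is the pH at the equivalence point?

n(NH2OH) = 0.1202 x 0.02890 = 0.003474 mol; V(HNO3) at equivalence = 0.003474/0.2116 = 0.01642 L.
At equivalence the base is fully converted to NH3OH+; total volume = 0.04532 L, so [NH3OH+] = 0.003474/0.04532 = 0.07666 M.
Ka(NH3OH+) = Kw/Kb = 1.0e-14 / 1.1 x 10^-8 = 9.09e-7.
[H^+] = sqrt(Ka x [NH3OH+]) = sqrt(9.09e-7 x 0.07666) = 0.000264 M.
pH = -log(0.000264) = 3.58.

3.58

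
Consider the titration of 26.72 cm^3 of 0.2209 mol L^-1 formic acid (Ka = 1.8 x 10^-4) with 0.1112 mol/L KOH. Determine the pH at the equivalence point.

8.31

n(HCOOH) = 0.2209 x 0.02672 = 0.005902 mol; V(KOH) at equivalence = 0.005902/0.1112 = 0.05308 L.
At equivalence all the acid is converted to HCOO-; total volume = 0.02672 + 0.05308 = 0.07980 L, so [HCOO-] = 0.005902/0.07980 = 0.07397 M.
Kb = Kw/Ka = 1.0e-14 / 1.8 x 10^-4 = 5.56e-11.
[OH^-] = sqrt(Kb x [HCOO-]) = sqrt(5.56e-11 x 0.07397) = 2.03e-6 M.
pOH = 5.69, so pH = 14.00 - 5.69 = 8.31.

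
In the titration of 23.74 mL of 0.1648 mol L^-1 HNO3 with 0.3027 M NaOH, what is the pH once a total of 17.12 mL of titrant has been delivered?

12.49

n(acid) = 0.1648 x 0.02374 = 0.003912 mol; n(NaOH) added = 0.3027 x 0.01712 = 0.005182 mol.
Base is in excess by 0.005182 - 0.003912 = 0.001270 mol in a total volume of 0.04086 L.
[OH^-] = 0.001270/0.04086 = 0.03108 M, so pOH = 1.51 and pH = 14.00 - 1.51 = 12.49.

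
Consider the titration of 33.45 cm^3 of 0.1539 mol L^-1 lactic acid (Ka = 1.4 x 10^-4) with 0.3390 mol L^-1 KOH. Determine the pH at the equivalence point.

n(HC3H5O3) = 0.1539 x 0.03345 = 0.005148 mol; V(KOH) at equivalence = 0.005148/0.3390 = 0.01519 L.
At equivalence all the acid is converted to C3H5O3-; total volume = 0.03345 + 0.01519 = 0.04864 L, so [C3H5O3-] = 0.005148/0.04864 = 0.1058 M.
Kb = Kw/Ka = 1.0e-14 / 1.4 x 10^-4 = 7.14e-11.
[OH^-] = sqrt(Kb x [C3H5O3-]) = sqrt(7.14e-11 x 0.1058) = 2.75e-6 M.
pOH = 5.56, so pH = 14.00 - 5.56 = 8.44.

8.44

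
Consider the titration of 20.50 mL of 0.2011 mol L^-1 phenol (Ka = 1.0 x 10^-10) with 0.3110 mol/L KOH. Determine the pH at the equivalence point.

11.54

n(C6H5OH) = 0.2011 x 0.02050 = 0.004123 mol; V(KOH) at equivalence = 0.004123/0.3110 = 0.01326 L.
At equivalence all the acid is converted to C6H5O-; total volume = 0.02050 + 0.01326 = 0.03376 L, so [C6H5O-] = 0.004123/0.03376 = 0.1221 M.
Kb = Kw/Ka = 1.0e-14 / 1.0 x 10^-10 = 0.000100.
[OH^-] = sqrt(Kb x [C6H5O-]) = sqrt(0.000100 x 0.1221) = 0.00349 M.
pOH = 2.46, so pH = 14.00 - 2.46 = 11.54.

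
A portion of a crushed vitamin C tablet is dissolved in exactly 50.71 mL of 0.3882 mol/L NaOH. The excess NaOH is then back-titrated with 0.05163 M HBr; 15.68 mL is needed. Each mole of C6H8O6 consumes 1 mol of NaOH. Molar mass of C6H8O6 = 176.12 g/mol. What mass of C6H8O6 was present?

3.32 g

Total n(NaOH) added = 0.3882 x 0.05071 = 0.01969 mol.
n(HBr) used = 0.05163 x 0.01568 = 0.0008096 mol, which equals the excess n(NaOH).
So n(NaOH) consumed by the sample = 0.01969 - 0.0008096 = 0.01888 mol.
n(C6H8O6) = 0.01888 / 1 = 0.01888 mol.
mass = 0.01888 mol x 176.12 g/mol = 3.32 g.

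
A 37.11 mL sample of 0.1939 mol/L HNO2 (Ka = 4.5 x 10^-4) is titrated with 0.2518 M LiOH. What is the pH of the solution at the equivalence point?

8.19

n(HNO2) = 0.1939 x 0.03711 = 0.007196 mol; V(LiOH) at equivalence = 0.007196/0.2518 = 0.02858 L.
At equivalence all the acid is converted to NO2-; total volume = 0.03711 + 0.02858 = 0.06569 L, so [NO2-] = 0.007196/0.06569 = 0.1095 M.
Kb = Kw/Ka = 1.0e-14 / 4.5 x 10^-4 = 2.22e-11.
[OH^-] = sqrt(Kb x [NO2-]) = sqrt(2.22e-11 x 0.1095) = 1.56e-6 M.
pOH = 5.81, so pH = 14.00 - 5.81 = 8.19.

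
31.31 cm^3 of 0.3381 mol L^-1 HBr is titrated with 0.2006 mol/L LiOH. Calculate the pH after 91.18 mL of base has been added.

n(acid) = 0.3381 x 0.03131 = 0.01059 mol; n(LiOH) added = 0.2006 x 0.09118 = 0.01829 mol.
Base is in excess by 0.01829 - 0.01059 = 0.007705 mol in a total volume of 0.1225 L.
[OH^-] = 0.007705/0.1225 = 0.06290 M, so pOH = 1.20 and pH = 14.00 - 1.20 = 12.80.

12.80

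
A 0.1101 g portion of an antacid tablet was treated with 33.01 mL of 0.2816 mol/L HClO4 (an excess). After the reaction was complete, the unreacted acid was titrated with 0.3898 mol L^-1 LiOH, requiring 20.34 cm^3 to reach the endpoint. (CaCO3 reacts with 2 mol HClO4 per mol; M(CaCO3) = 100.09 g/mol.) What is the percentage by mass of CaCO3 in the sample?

62.1%

Total n(HClO4) added = 0.2816 x 0.03301 = 0.009296 mol.
n(LiOH) used = 0.3898 x 0.02034 = 0.007929 mol, which equals the excess n(HClO4).
So n(HClO4) consumed by the sample = 0.009296 - 0.007929 = 0.001367 mol.
n(CaCO3) = 0.001367 / 2 = 0.0006835 mol.
mass CaCO3 = 0.0006835 x 100.09 = 0.06842 g, so %CaCO3 = 0.06842/0.1101 x 100 = 62.1%.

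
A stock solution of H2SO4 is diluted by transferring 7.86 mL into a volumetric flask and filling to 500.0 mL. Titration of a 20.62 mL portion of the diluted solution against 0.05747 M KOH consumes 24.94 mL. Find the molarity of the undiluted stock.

2.21 M

n(KOH) = 0.05747 x 0.02494 = 0.001433 mol.
n(H2SO4) in the aliquot = 0.001433 x 1/2 = 0.0007167 mol.
[diluted H2SO4] = 0.0007167 / 0.02062 = 0.03476 M.
Dilution factor = 500.0/7.860 = 63.61, so [stock] = 0.03476 x 63.61 = 2.21 M.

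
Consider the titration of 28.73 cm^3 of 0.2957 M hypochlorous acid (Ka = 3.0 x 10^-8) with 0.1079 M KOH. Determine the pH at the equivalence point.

10.21

n(HClO) = 0.2957 x 0.02873 = 0.008495 mol; V(KOH) at equivalence = 0.008495/0.1079 = 0.07873 L.
At equivalence all the acid is converted to ClO-; total volume = 0.02873 + 0.07873 = 0.1075 L, so [ClO-] = 0.008495/0.1075 = 0.07905 M.
Kb = Kw/Ka = 1.0e-14 / 3.0 x 10^-8 = 3.33e-7.
[OH^-] = sqrt(Kb x [ClO-]) = sqrt(3.33e-7 x 0.07905) = 0.000162 M.
pOH = 3.79, so pH = 14.00 - 3.79 = 10.21.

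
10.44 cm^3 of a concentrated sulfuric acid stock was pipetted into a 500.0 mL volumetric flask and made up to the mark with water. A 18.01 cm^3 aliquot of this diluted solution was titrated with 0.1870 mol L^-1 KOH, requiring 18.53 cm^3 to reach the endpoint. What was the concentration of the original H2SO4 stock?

4.61 M

n(KOH) = 0.1870 x 0.01853 = 0.003465 mol.
n(H2SO4) in the aliquot = 0.003465 x 1/2 = 0.001733 mol.
[diluted H2SO4] = 0.001733 / 0.01801 = 0.09620 M.
Dilution factor = 500.0/10.44 = 47.89, so [stock] = 0.09620 x 47.89 = 4.61 M.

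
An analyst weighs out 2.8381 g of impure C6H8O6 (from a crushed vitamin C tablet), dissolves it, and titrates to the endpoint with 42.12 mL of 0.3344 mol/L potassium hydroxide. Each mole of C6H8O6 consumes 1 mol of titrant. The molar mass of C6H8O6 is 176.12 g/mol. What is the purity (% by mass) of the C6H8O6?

n(KOH) = 0.3344 x 0.04212 = 0.01408 mol.
n(C6H8O6) = 0.01408 / 1 = 0.01408 mol.
mass of C6H8O6 = 0.01408 x 176.12 = 2.481 g.
% purity = 2.481 / 2.8381 x 100 = 87.4%.

87.4%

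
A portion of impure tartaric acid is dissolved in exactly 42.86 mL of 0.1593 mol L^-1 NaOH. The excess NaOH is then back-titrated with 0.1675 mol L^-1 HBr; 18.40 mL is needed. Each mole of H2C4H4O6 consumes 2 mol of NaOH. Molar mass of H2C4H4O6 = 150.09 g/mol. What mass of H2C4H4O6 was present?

0.281 g

Total n(NaOH) added = 0.1593 x 0.04286 = 0.006828 mol.
n(HBr) used = 0.1675 x 0.01840 = 0.003082 mol, which equals the excess n(NaOH).
So n(NaOH) consumed by the sample = 0.006828 - 0.003082 = 0.003746 mol.
n(H2C4H4O6) = 0.003746 / 2 = 0.001873 mol.
mass = 0.001873 mol x 150.09 g/mol = 0.281 g.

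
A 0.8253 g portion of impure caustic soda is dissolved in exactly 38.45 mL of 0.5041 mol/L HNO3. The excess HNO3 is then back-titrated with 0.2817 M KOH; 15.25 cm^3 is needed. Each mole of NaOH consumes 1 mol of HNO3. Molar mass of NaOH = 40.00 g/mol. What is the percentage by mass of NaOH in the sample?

Total n(HNO3) added = 0.5041 x 0.03845 = 0.01938 mol.
n(KOH) used = 0.2817 x 0.01525 = 0.004296 mol, which equals the excess n(HNO3).
So n(HNO3) consumed by the sample = 0.01938 - 0.004296 = 0.01509 mol.
n(NaOH) = 0.01509 / 1 = 0.01509 mol.
mass NaOH = 0.01509 x 40.00 = 0.6035 g, so %NaOH = 0.6035/0.8253 x 100 = 73.1%.

73.1%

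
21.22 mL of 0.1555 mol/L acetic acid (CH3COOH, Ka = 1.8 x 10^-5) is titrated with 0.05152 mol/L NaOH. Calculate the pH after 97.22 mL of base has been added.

12.16

n(acid) = 0.1555 x 0.02122 = 0.003300 mol; n(NaOH) added = 0.05152 x 0.09722 = 0.005009 mol.
Base is in excess by 0.005009 - 0.003300 = 0.001709 mol in a total volume of 0.1184 L.
[OH^-] = 0.001709/0.1184 = 0.01443 M, so pOH = 1.84 and pH = 14.00 - 1.84 = 12.16.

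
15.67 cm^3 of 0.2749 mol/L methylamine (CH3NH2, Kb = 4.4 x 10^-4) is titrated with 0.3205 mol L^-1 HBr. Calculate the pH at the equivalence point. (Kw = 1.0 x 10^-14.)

n(CH3NH2) = 0.2749 x 0.01567 = 0.004308 mol; V(HBr) at equivalence = 0.004308/0.3205 = 0.01344 L.
At equivalence the base is fully converted to CH3NH3+; total volume = 0.02911 L, so [CH3NH3+] = 0.004308/0.02911 = 0.1480 M.
Ka(CH3NH3+) = Kw/Kb = 1.0e-14 / 4.4 x 10^-4 = 2.27e-11.
[H^+] = sqrt(Ka x [CH3NH3+]) = sqrt(2.27e-11 x 0.1480) = 1.83e-6 M.
pH = -log(1.83e-6) = 5.74.

5.74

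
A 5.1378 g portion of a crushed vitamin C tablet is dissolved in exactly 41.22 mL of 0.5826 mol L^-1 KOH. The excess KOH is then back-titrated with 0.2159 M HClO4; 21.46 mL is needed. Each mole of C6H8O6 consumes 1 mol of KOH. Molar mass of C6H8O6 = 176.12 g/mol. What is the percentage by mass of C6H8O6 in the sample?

Total n(KOH) added = 0.5826 x 0.04122 = 0.02401 mol.
n(HClO4) used = 0.2159 x 0.02146 = 0.004633 mol, which equals the excess n(KOH).
So n(KOH) consumed by the sample = 0.02401 - 0.004633 = 0.01938 mol.
n(C6H8O6) = 0.01938 / 1 = 0.01938 mol.
mass C6H8O6 = 0.01938 x 176.12 = 3.413 g, so %C6H8O6 = 3.413/5.1378 x 100 = 66.4%.

66.4%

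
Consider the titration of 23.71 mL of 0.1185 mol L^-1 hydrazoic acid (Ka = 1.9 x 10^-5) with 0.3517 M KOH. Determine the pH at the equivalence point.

8.83

n(HN3) = 0.1185 x 0.02371 = 0.002810 mol; V(KOH) at equivalence = 0.002810/0.3517 = 0.007989 L.
At equivalence all the acid is converted to N3-; total volume = 0.02371 + 0.007989 = 0.03170 L, so [N3-] = 0.002810/0.03170 = 0.08864 M.
Kb = Kw/Ka = 1.0e-14 / 1.9 x 10^-5 = 5.26e-10.
[OH^-] = sqrt(Kb x [N3-]) = sqrt(5.26e-10 x 0.08864) = 6.83e-6 M.
pOH = 5.17, so pH = 14.00 - 5.17 = 8.83.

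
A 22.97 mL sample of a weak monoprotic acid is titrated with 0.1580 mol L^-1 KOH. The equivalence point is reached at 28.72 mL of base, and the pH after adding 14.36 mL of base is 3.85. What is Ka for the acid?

14.36 mL is half of the equivalence volume, so this is the half-equivalence point where [HA] = [A^-].
At half-equivalence pH = pKa, so pKa = 3.85.
Ka = 10^(-3.85) = 1.4 x 10^-4.

1.4 x 10^-4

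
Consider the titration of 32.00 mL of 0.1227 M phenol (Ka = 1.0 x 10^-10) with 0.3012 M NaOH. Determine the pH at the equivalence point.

n(C6H5OH) = 0.1227 x 0.03200 = 0.003926 mol; V(NaOH) at equivalence = 0.003926/0.3012 = 0.01304 L.
At equivalence all the acid is converted to C6H5O-; total volume = 0.03200 + 0.01304 = 0.04504 L, so [C6H5O-] = 0.003926/0.04504 = 0.08718 M.
Kb = Kw/Ka = 1.0e-14 / 1.0 x 10^-10 = 0.000100.
[OH^-] = sqrt(Kb x [C6H5O-]) = sqrt(0.000100 x 0.08718) = 0.00295 M.
pOH = 2.53, so pH = 14.00 - 2.53 = 11.47.

11.47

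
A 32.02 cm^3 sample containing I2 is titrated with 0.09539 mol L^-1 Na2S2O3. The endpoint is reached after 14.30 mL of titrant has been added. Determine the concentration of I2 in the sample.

n(Na2S2O3) = 0.09539 x 0.01430 = 0.001364 mol.
From the balanced equation, 2 mol Na2S2O3 reacts with 1 mol I2, so n(I2) = 0.001364 x 1/2 = 0.0006820 mol.
[I2] = 0.0006820 / 0.03202 L = 0.0213 M.

0.0213 M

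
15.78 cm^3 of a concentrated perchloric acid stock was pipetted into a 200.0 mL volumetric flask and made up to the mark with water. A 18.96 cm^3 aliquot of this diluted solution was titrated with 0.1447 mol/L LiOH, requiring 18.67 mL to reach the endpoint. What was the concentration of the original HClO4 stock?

1.81 M

n(LiOH) = 0.1447 x 0.01867 = 0.002702 mol.
n(HClO4) in the aliquot = 0.002702 mol.
[diluted HClO4] = 0.002702 / 0.01896 = 0.1425 M.
Dilution factor = 200.0/15.78 = 12.67, so [stock] = 0.1425 x 12.67 = 1.81 M.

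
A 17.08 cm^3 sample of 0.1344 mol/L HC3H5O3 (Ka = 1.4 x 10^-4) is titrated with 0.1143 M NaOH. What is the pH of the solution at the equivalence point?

8.32

n(HC3H5O3) = 0.1344 x 0.01708 = 0.002296 mol; V(NaOH) at equivalence = 0.002296/0.1143 = 0.02008 L.
At equivalence all the acid is converted to C3H5O3-; total volume = 0.01708 + 0.02008 = 0.03716 L, so [C3H5O3-] = 0.002296/0.03716 = 0.06177 M.
Kb = Kw/Ka = 1.0e-14 / 1.4 x 10^-4 = 7.14e-11.
[OH^-] = sqrt(Kb x [C3H5O3-]) = sqrt(7.14e-11 x 0.06177) = 2.10e-6 M.
pOH = 5.68, so pH = 14.00 - 5.68 = 8.32.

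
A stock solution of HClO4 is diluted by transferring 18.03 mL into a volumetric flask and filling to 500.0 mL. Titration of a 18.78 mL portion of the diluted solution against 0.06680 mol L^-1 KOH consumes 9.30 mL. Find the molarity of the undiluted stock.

0.917 M

n(KOH) = 0.06680 x 0.009300 = 0.0006212 mol.
n(HClO4) in the aliquot = 0.0006212 mol.
[diluted HClO4] = 0.0006212 / 0.01878 = 0.03308 M.
Dilution factor = 500.0/18.03 = 27.73, so [stock] = 0.03308 x 27.73 = 0.917 M.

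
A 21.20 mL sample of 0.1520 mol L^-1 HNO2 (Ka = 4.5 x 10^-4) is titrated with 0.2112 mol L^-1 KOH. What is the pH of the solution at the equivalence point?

8.15

n(HNO2) = 0.1520 x 0.02120 = 0.003222 mol; V(KOH) at equivalence = 0.003222/0.2112 = 0.01526 L.
At equivalence all the acid is converted to NO2-; total volume = 0.02120 + 0.01526 = 0.03646 L, so [NO2-] = 0.003222/0.03646 = 0.08839 M.
Kb = Kw/Ka = 1.0e-14 / 4.5 x 10^-4 = 2.22e-11.
[OH^-] = sqrt(Kb x [NO2-]) = sqrt(2.22e-11 x 0.08839) = 1.40e-6 M.
pOH = 5.85, so pH = 14.00 - 5.85 = 8.15.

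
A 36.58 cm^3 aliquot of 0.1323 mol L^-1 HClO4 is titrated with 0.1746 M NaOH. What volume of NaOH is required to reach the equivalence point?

27.7 mL

n(HClO4) = 0.1323 mol/L x 0.03658 L = 0.004840 mol.
At equivalence n(NaOH) = n(HClO4) = 0.004840 mol.
V(NaOH) = 0.004840 / 0.1746 = 0.02772 L = 27.7 mL.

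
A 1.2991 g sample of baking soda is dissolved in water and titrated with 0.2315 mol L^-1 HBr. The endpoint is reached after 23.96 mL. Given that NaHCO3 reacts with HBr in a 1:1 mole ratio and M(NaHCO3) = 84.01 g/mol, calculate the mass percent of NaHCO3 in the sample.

35.9%

n(HBr) = 0.2315 x 0.02396 = 0.005547 mol.
n(NaHCO3) = 0.005547 / 1 = 0.005547 mol.
mass of NaHCO3 = 0.005547 x 84.01 = 0.4660 g.
% purity = 0.4660 / 1.2991 x 100 = 35.9%.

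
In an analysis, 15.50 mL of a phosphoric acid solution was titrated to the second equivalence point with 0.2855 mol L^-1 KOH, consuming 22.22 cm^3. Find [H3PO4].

0.205 M

n(KOH) = 0.2855 x 0.02222 = 0.006344 mol.
At the second equivalence point, 2 mol OH^- react per mol H3PO4, so n(H3PO4) = 0.006344 / 2 = 0.003172 mol.
[H3PO4] = 0.003172 / 0.01550 L = 0.205 M.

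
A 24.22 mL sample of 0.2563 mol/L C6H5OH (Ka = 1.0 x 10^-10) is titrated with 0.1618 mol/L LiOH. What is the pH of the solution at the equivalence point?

n(C6H5OH) = 0.2563 x 0.02422 = 0.006208 mol; V(LiOH) at equivalence = 0.006208/0.1618 = 0.03837 L.
At equivalence all the acid is converted to C6H5O-; total volume = 0.02422 + 0.03837 = 0.06259 L, so [C6H5O-] = 0.006208/0.06259 = 0.09919 M.
Kb = Kw/Ka = 1.0e-14 / 1.0 x 10^-10 = 0.000100.
[OH^-] = sqrt(Kb x [C6H5O-]) = sqrt(0.000100 x 0.09919) = 0.00315 M.
pOH = 2.50, so pH = 14.00 - 2.50 = 11.50.

11.50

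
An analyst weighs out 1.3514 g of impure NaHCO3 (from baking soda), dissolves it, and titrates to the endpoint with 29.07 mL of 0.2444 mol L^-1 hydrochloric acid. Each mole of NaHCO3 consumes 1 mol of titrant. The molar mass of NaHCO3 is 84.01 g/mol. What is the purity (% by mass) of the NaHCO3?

44.2%

n(HCl) = 0.2444 x 0.02907 = 0.007105 mol.
n(NaHCO3) = 0.007105 / 1 = 0.007105 mol.
mass of NaHCO3 = 0.007105 x 84.01 = 0.5969 g.
% purity = 0.5969 / 1.3514 x 100 = 44.2%.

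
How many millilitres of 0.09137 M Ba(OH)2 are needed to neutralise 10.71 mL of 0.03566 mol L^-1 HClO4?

n(HClO4) = 0.03566 mol/L x 0.01071 L = 0.0003819 mol.
The neutralisation is 2 HClO4 : 1 Ba(OH)2, so n(Ba(OH)2) = 0.0003819 x 1/2 = 0.0001910 mol.
V(Ba(OH)2) = 0.0001910 / 0.09137 = 0.002090 L = 2.09 mL.

2.09 mL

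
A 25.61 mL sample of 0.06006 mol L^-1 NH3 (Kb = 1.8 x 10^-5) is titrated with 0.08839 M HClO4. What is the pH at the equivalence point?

n(NH3) = 0.06006 x 0.02561 = 0.001538 mol; V(HClO4) at equivalence = 0.001538/0.08839 = 0.01740 L.
At equivalence the base is fully converted to NH4+; total volume = 0.04301 L, so [NH4+] = 0.001538/0.04301 = 0.03576 M.
Ka(NH4+) = Kw/Kb = 1.0e-14 / 1.8 x 10^-5 = 5.56e-10.
[H^+] = sqrt(Ka x [NH4+]) = sqrt(5.56e-10 x 0.03576) = 4.46e-6 M.
pH = -log(4.46e-6) = 5.35.

5.35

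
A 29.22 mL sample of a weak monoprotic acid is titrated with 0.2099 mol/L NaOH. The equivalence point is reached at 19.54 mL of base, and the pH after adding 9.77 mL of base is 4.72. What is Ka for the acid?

9.77 mL is half of the equivalence volume, so this is the half-equivalence point where [HA] = [A^-].
At half-equivalence pH = pKa, so pKa = 4.72.
Ka = 10^(-4.72) = 1.9 x 10^-5.

1.9 x 10^-5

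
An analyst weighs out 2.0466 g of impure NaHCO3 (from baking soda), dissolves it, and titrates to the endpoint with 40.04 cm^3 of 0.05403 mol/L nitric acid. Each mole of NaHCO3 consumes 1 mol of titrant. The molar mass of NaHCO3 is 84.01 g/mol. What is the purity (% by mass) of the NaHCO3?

8.88%

n(HNO3) = 0.05403 x 0.04004 = 0.002163 mol.
n(NaHCO3) = 0.002163 / 1 = 0.002163 mol.
mass of NaHCO3 = 0.002163 x 84.01 = 0.1817 g.
% purity = 0.1817 / 2.0466 x 100 = 8.88%.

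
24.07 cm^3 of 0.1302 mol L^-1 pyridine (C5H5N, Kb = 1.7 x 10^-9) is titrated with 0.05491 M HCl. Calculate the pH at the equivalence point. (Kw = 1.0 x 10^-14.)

3.32

n(C5H5N) = 0.1302 x 0.02407 = 0.003134 mol; V(HCl) at equivalence = 0.003134/0.05491 = 0.05707 L.
At equivalence the base is fully converted to C5H5NH+; total volume = 0.08114 L, so [C5H5NH+] = 0.003134/0.08114 = 0.03862 M.
Ka(C5H5NH+) = Kw/Kb = 1.0e-14 / 1.7 x 10^-9 = 5.88e-6.
[H^+] = sqrt(Ka x [C5H5NH+]) = sqrt(5.88e-6 x 0.03862) = 0.000477 M.
pH = -log(0.000477) = 3.32.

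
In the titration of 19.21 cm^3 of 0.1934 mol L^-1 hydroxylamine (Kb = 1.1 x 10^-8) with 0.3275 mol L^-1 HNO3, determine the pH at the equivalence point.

n(NH2OH) = 0.1934 x 0.01921 = 0.003715 mol; V(HNO3) at equivalence = 0.003715/0.3275 = 0.01134 L.
At equivalence the base is fully converted to NH3OH+; total volume = 0.03055 L, so [NH3OH+] = 0.003715/0.03055 = 0.1216 M.
Ka(NH3OH+) = Kw/Kb = 1.0e-14 / 1.1 x 10^-8 = 9.09e-7.
[H^+] = sqrt(Ka x [NH3OH+]) = sqrt(9.09e-7 x 0.1216) = 0.000332 M.
pH = -log(0.000332) = 3.48.

3.48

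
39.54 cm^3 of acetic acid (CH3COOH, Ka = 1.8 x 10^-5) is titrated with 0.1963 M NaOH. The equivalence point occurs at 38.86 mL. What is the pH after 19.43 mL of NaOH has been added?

4.74

19.43 mL is exactly half the equivalence volume (38.86/2), i.e. the half-equivalence point.
There, n(HA) = n(A^-), so pH = pKa = -log(1.8 x 10^-5) = 4.74.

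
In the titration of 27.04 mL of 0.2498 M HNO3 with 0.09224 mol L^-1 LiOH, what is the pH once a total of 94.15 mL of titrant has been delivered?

12.20

n(acid) = 0.2498 x 0.02704 = 0.006755 mol; n(LiOH) added = 0.09224 x 0.09415 = 0.008684 mol.
Base is in excess by 0.008684 - 0.006755 = 0.001930 mol in a total volume of 0.1212 L.
[OH^-] = 0.001930/0.1212 = 0.01592 M, so pOH = 1.80 and pH = 14.00 - 1.80 = 12.20.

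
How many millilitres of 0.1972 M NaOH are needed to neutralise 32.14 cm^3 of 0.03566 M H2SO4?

11.6 mL

n(H2SO4) = 0.03566 mol/L x 0.03214 L = 0.001146 mol.
The neutralisation is 1 H2SO4 : 2 NaOH, so n(NaOH) = 0.001146 x 2/1 = 0.002292 mol.
V(NaOH) = 0.002292 / 0.1972 = 0.01162 L = 11.6 mL.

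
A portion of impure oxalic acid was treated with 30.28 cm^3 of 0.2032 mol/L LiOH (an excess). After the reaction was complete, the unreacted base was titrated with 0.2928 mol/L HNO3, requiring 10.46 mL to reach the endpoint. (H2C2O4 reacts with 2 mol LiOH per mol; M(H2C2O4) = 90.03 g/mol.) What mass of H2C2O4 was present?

0.139 g

Total n(LiOH) added = 0.2032 x 0.03028 = 0.006153 mol.
n(HNO3) used = 0.2928 x 0.01046 = 0.003063 mol, which equals the excess n(LiOH).
So n(LiOH) consumed by the sample = 0.006153 - 0.003063 = 0.003090 mol.
n(H2C2O4) = 0.003090 / 2 = 0.001545 mol.
mass = 0.001545 mol x 90.03 g/mol = 0.139 g.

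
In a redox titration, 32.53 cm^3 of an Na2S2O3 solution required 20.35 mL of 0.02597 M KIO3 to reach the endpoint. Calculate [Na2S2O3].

0.0975 M

n(KIO3) = 0.02597 x 0.02035 = 0.0005285 mol.
From the balanced equation, 1 mol KIO3 reacts with 6 mol Na2S2O3, so n(Na2S2O3) = 0.0005285 x 6/1 = 0.003171 mol.
[Na2S2O3] = 0.003171 / 0.03253 L = 0.0975 M.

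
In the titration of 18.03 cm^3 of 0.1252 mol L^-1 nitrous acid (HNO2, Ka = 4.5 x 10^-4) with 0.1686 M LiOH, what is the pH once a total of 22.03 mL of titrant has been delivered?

n(acid) = 0.1252 x 0.01803 = 0.002257 mol; n(LiOH) added = 0.1686 x 0.02203 = 0.003714 mol.
Base is in excess by 0.003714 - 0.002257 = 0.001457 mol in a total volume of 0.04006 L.
[OH^-] = 0.001457/0.04006 = 0.03637 M, so pOH = 1.44 and pH = 14.00 - 1.44 = 12.56.

12.56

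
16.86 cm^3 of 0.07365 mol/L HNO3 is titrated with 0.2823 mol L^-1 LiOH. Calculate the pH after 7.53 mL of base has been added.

n(acid) = 0.07365 x 0.01686 = 0.001242 mol; n(LiOH) added = 0.2823 x 0.007530 = 0.002126 mol.
Base is in excess by 0.002126 - 0.001242 = 0.0008840 mol in a total volume of 0.02439 L.
[OH^-] = 0.0008840/0.02439 = 0.03624 M, so pOH = 1.44 and pH = 14.00 - 1.44 = 12.56.

12.56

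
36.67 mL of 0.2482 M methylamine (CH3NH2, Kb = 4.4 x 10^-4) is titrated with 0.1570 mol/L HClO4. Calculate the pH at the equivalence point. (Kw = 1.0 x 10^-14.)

5.83

n(CH3NH2) = 0.2482 x 0.03667 = 0.009101 mol; V(HClO4) at equivalence = 0.009101/0.1570 = 0.05797 L.
At equivalence the base is fully converted to CH3NH3+; total volume = 0.09464 L, so [CH3NH3+] = 0.009101/0.09464 = 0.09617 M.
Ka(CH3NH3+) = Kw/Kb = 1.0e-14 / 4.4 x 10^-4 = 2.27e-11.
[H^+] = sqrt(Ka x [CH3NH3+]) = sqrt(2.27e-11 x 0.09617) = 1.48e-6 M.
pH = -log(1.48e-6) = 5.83.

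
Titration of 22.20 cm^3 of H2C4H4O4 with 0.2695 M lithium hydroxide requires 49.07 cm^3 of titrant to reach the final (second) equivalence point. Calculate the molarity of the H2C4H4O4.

0.298 M

n(LiOH) = 0.2695 x 0.04907 = 0.01322 mol.
At the final (second) equivalence point, 2 mol OH^- react per mol H2C4H4O4, so n(H2C4H4O4) = 0.01322 / 2 = 0.006612 mol.
[H2C4H4O4] = 0.006612 / 0.02220 L = 0.298 M.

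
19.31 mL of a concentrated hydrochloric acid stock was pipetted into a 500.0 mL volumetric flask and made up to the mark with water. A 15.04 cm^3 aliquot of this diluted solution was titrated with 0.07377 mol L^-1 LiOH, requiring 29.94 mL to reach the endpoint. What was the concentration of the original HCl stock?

n(LiOH) = 0.07377 x 0.02994 = 0.002209 mol.
n(HCl) in the aliquot = 0.002209 mol.
[diluted HCl] = 0.002209 / 0.01504 = 0.1469 M.
Dilution factor = 500.0/19.31 = 25.89, so [stock] = 0.1469 x 25.89 = 3.80 M.

3.80 M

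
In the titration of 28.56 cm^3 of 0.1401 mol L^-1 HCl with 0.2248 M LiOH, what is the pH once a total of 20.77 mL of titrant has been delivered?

n(acid) = 0.1401 x 0.02856 = 0.004001 mol; n(LiOH) added = 0.2248 x 0.02077 = 0.004669 mol.
Base is in excess by 0.004669 - 0.004001 = 0.0006678 mol in a total volume of 0.04933 L.
[OH^-] = 0.0006678/0.04933 = 0.01354 M, so pOH = 1.87 and pH = 14.00 - 1.87 = 12.13.

12.13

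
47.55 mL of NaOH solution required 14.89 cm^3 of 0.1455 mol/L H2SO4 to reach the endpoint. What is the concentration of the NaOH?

0.0911 M

n(H2SO4) delivered = 0.1455 x 0.01489 = 0.002166 mol.
The reaction is 2 NaOH + 1 H2SO4, so n(NaOH) = 0.002166 x 2/1 = 0.004333 mol.
[NaOH] = 0.004333 mol / 0.04755 L = 0.0911 M.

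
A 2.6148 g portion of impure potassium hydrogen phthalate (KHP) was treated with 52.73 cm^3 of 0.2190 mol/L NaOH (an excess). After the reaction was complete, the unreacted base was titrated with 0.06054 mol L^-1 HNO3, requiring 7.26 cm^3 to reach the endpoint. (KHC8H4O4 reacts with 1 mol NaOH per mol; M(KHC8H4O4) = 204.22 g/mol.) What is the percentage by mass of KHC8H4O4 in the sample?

86.8%

Total n(NaOH) added = 0.2190 x 0.05273 = 0.01155 mol.
n(HNO3) used = 0.06054 x 0.007260 = 0.0004395 mol, which equals the excess n(NaOH).
So n(NaOH) consumed by the sample = 0.01155 - 0.0004395 = 0.01111 mol.
n(KHC8H4O4) = 0.01111 / 1 = 0.01111 mol.
mass KHC8H4O4 = 0.01111 x 204.22 = 2.269 g, so %KHC8H4O4 = 2.269/2.6148 x 100 = 86.8%.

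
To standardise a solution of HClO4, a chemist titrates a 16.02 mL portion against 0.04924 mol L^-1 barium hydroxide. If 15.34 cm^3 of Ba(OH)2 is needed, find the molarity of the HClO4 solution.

n(Ba(OH)2) delivered = 0.04924 x 0.01534 = 0.0007553 mol.
The reaction is 2 HClO4 + 1 Ba(OH)2, so n(HClO4) = 0.0007553 x 2/1 = 0.001511 mol.
[HClO4] = 0.001511 mol / 0.01602 L = 0.0943 M.

0.0943 M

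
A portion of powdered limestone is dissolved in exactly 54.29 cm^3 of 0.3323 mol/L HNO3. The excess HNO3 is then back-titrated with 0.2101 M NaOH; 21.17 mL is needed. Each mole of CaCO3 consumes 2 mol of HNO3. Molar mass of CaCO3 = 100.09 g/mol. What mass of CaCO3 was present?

Total n(HNO3) added = 0.3323 x 0.05429 = 0.01804 mol.
n(NaOH) used = 0.2101 x 0.02117 = 0.004448 mol, which equals the excess n(HNO3).
So n(HNO3) consumed by the sample = 0.01804 - 0.004448 = 0.01359 mol.
n(CaCO3) = 0.01359 / 2 = 0.006796 mol.
mass = 0.006796 mol x 100.09 g/mol = 0.680 g.

0.680 g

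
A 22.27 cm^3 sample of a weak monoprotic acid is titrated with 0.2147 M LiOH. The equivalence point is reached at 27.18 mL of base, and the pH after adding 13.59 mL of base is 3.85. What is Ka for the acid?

1.4 x 10^-4

13.59 mL is half of the equivalence volume, so this is the half-equivalence point where [HA] = [A^-].
At half-equivalence pH = pKa, so pKa = 3.85.
Ka = 10^(-3.85) = 1.4 x 10^-4.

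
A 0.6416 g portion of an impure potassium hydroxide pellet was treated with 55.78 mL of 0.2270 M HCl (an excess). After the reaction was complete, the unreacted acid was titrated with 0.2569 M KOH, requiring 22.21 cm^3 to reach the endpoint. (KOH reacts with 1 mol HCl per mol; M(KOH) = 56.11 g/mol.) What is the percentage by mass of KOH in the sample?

Total n(HCl) added = 0.2270 x 0.05578 = 0.01266 mol.
n(KOH) used = 0.2569 x 0.02221 = 0.005706 mol, which equals the excess n(HCl).
So n(HCl) consumed by the sample = 0.01266 - 0.005706 = 0.006956 mol.
n(KOH) = 0.006956 / 1 = 0.006956 mol.
mass KOH = 0.006956 x 56.11 = 0.3903 g, so %KOH = 0.3903/0.6416 x 100 = 60.8%.

60.8%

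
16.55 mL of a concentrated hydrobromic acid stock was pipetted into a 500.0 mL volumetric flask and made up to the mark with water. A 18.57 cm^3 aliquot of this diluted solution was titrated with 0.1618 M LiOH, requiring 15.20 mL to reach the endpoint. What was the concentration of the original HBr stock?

n(LiOH) = 0.1618 x 0.01520 = 0.002459 mol.
n(HBr) in the aliquot = 0.002459 mol.
[diluted HBr] = 0.002459 / 0.01857 = 0.1324 M.
Dilution factor = 500.0/16.55 = 30.21, so [stock] = 0.1324 x 30.21 = 4.00 M.

4.00 M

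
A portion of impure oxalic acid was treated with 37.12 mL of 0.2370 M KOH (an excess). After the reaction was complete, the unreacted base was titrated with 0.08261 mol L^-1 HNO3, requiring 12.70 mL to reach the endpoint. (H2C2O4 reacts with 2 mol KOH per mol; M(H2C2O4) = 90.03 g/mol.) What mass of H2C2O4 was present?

Total n(KOH) added = 0.2370 x 0.03712 = 0.008797 mol.
n(HNO3) used = 0.08261 x 0.01270 = 0.001049 mol, which equals the excess n(KOH).
So n(KOH) consumed by the sample = 0.008797 - 0.001049 = 0.007748 mol.
n(H2C2O4) = 0.007748 / 2 = 0.003874 mol.
mass = 0.003874 mol x 90.03 g/mol = 0.349 g.

0.349 g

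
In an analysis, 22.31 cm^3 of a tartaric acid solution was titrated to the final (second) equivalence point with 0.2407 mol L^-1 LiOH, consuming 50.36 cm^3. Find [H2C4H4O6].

n(LiOH) = 0.2407 x 0.05036 = 0.01212 mol.
At the final (second) equivalence point, 2 mol OH^- react per mol H2C4H4O6, so n(H2C4H4O6) = 0.01212 / 2 = 0.006061 mol.
[H2C4H4O6] = 0.006061 / 0.02231 L = 0.272 M.

0.272 M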